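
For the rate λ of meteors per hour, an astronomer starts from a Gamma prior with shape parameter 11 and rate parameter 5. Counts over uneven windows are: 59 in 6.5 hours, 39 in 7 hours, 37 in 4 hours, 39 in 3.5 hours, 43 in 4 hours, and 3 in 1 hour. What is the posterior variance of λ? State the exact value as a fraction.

Total count: 59 + 39 + 37 + 39 + 43 + 3 = 220.
Total exposure: 6.5 + 7 + 4 + 3.5 + 4 + 1 = 26 hours.
Gamma(α, β) with Poisson data over total exposure Σt gives posterior Gamma(α+Σx, β+Σt) = Gamma(231, 31).
Posterior variance = α'/β'² = 231/961.

231/961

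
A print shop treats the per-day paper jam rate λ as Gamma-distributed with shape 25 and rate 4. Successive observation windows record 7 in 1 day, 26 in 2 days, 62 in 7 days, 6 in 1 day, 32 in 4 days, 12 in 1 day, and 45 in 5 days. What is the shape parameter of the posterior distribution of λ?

Total count: 7 + 26 + 62 + 6 + 32 + 12 + 45 = 190.
Total exposure: 1 + 2 + 7 + 1 + 4 + 1 + 5 = 21 days.
Conjugate update: add total count to the shape and total exposure to the rate, giving Gamma(215, 25).

215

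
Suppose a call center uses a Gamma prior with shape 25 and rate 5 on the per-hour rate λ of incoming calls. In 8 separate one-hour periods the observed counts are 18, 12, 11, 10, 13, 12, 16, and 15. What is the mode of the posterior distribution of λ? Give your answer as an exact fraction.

Total count: 18 + 12 + 11 + 10 + 13 + 12 + 16 + 15 = 107.
Total exposure: 8 hours.
Conjugate update: add total count to the shape and total exposure to the rate, giving Gamma(132, 13).
Posterior mode = (α'−1)/β' = 131/13.

131/13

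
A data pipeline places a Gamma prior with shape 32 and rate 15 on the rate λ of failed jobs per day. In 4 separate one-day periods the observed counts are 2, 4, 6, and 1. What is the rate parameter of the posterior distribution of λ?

Total count: 2 + 4 + 6 + 1 = 13.
Total exposure: 4 days.
By Gamma–Poisson conjugacy, the posterior is Gamma(α + Σx, β + Σt) = Gamma(32 + 13, 15 + 4) = Gamma(45, 19).

19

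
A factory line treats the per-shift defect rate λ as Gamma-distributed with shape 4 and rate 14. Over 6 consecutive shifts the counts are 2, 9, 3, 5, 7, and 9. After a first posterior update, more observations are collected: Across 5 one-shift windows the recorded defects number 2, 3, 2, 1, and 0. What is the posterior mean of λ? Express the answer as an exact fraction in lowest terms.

47/25

Total count: 2 + 9 + 3 + 5 + 7 + 9 = 35.
Total exposure: 6 shifts.
After the first batch: Gamma(4 + 35, 14 + 6) = Gamma(39, 20).
Total count: 2 + 3 + 2 + 1 + 0 = 8.
Total exposure: 5 shifts.
After the second batch: Gamma(39 + 8, 20 + 5) = Gamma(47, 25).
Posterior mean = α'/β' = 47/25.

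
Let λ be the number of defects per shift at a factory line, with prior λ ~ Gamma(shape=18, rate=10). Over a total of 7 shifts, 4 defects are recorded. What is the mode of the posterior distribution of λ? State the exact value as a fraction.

21/17

Total count 4 over total exposure 7 shifts.
The Gamma prior is conjugate for the Poisson rate, so λ | data ~ Gamma(18+4, 10+7) = Gamma(22, 17).
Posterior mode = (α'−1)/β' = 21/17.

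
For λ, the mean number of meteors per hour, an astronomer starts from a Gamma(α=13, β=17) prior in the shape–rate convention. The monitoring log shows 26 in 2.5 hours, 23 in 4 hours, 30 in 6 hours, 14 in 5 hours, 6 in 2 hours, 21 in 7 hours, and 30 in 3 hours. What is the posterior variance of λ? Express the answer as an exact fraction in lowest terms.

Total count: 26 + 23 + 30 + 14 + 6 + 21 + 30 = 150.
Total exposure: 2.5 + 4 + 6 + 5 + 2 + 7 + 3 = 29.5 hours.
Gamma(α, β) with Poisson data over total exposure Σt gives posterior Gamma(α+Σx, β+Σt) = Gamma(163, 93/2).
Posterior variance = α'/β'² = 163/(8649/4) = 652/8649.

652/8649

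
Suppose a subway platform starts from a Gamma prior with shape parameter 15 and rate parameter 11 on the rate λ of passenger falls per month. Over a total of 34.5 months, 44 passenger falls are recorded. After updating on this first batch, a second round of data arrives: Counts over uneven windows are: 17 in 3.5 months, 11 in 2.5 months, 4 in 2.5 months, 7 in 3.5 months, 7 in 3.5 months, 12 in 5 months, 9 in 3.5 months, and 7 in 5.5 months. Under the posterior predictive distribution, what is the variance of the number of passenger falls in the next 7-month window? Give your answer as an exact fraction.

76342/5625

Total count 44 over total exposure 34.5 months.
After the first batch: Gamma(15 + 44, 11 + 34.5) = Gamma(59, 91/2).
Total count: 17 + 11 + 4 + 7 + 7 + 12 + 9 + 7 = 74.
Total exposure: 3.5 + 2.5 + 2.5 + 3.5 + 3.5 + 5 + 3.5 + 5.5 = 29.5 months.
After the second batch: Gamma(59 + 74, 91/2 + 29.5) = Gamma(133, 75).
The posterior predictive for a window of length T is Negative Binomial with variance T·α'·(β'+T)/β'² = 7·133·82/5625 = 76342/5625.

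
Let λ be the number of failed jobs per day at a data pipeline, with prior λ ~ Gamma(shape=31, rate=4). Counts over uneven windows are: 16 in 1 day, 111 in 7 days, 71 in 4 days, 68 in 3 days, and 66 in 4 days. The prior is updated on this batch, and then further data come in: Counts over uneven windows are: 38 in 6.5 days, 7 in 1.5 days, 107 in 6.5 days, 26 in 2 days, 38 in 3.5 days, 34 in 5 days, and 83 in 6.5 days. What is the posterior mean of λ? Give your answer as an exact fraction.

1392/109

Total count: 16 + 111 + 71 + 68 + 66 = 332.
Total exposure: 1 + 7 + 4 + 3 + 4 = 19 days.
After the first batch: Gamma(31 + 332, 4 + 19) = Gamma(363, 23).
Total count: 38 + 7 + 107 + 26 + 38 + 34 + 83 = 333.
Total exposure: 6.5 + 1.5 + 6.5 + 2 + 3.5 + 5 + 6.5 = 31.5 days.
After the second batch: Gamma(363 + 333, 23 + 31.5) = Gamma(696, 109/2).
Posterior mean = α'/β' = 696/(109/2) = 1392/109.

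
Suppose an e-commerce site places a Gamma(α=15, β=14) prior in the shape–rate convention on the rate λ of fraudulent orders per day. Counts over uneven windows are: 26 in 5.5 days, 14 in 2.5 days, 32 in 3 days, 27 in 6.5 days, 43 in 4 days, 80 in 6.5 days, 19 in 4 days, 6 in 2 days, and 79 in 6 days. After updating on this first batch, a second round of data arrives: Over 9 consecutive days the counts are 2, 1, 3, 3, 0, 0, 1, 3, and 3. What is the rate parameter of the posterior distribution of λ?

63

Total count: 26 + 14 + 32 + 27 + 43 + 80 + 19 + 6 + 79 = 326.
Total exposure: 5.5 + 2.5 + 3 + 6.5 + 4 + 6.5 + 4 + 2 + 6 = 40 days.
After the first batch: Gamma(15 + 326, 14 + 40) = Gamma(341, 54).
Total count: 2 + 1 + 3 + 3 + 0 + 0 + 1 + 3 + 3 = 16.
Total exposure: 9 days.
After the second batch: Gamma(341 + 16, 54 + 9) = Gamma(357, 63).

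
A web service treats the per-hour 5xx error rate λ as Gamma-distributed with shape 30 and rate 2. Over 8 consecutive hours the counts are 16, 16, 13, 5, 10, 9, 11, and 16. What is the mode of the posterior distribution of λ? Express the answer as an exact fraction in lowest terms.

25/2

Total count: 16 + 16 + 13 + 5 + 10 + 9 + 11 + 16 = 96.
Total exposure: 8 hours.
The Gamma prior is conjugate for the Poisson rate, so λ | data ~ Gamma(30+96, 2+8) = Gamma(126, 10).
Posterior mode = (α'−1)/β' = 125/10 = 25/2.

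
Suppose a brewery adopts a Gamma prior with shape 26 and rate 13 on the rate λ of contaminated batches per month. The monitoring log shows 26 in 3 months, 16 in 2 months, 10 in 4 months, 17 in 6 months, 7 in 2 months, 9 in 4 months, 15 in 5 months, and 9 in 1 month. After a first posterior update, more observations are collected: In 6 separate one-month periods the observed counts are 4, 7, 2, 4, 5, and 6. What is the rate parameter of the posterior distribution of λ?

46

Total count: 26 + 16 + 10 + 17 + 7 + 9 + 15 + 9 = 109.
Total exposure: 3 + 2 + 4 + 6 + 2 + 4 + 5 + 1 = 27 months.
After the first batch: Gamma(26 + 109, 13 + 27) = Gamma(135, 40).
Total count: 4 + 7 + 2 + 4 + 5 + 6 = 28.
Total exposure: 6 months.
After the second batch: Gamma(135 + 28, 40 + 6) = Gamma(163, 46).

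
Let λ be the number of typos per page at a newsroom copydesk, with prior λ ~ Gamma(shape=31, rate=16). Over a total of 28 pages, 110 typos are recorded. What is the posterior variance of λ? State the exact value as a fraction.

141/1936

Total count 110 over total exposure 28 pages.
Gamma(α, β) with Poisson data over total exposure Σt gives posterior Gamma(α+Σx, β+Σt) = Gamma(141, 44).
Posterior variance = α'/β'² = 141/1936.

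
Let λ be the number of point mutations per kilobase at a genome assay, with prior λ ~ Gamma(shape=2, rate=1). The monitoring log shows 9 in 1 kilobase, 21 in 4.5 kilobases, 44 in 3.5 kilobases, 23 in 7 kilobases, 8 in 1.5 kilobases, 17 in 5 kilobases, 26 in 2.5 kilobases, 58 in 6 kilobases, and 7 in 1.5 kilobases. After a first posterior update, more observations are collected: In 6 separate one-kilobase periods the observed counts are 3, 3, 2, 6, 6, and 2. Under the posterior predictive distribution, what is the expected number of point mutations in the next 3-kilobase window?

18

Total count: 9 + 21 + 44 + 23 + 8 + 17 + 26 + 58 + 7 = 213.
Total exposure: 1 + 4.5 + 3.5 + 7 + 1.5 + 5 + 2.5 + 6 + 1.5 = 32.5 kilobases.
After the first batch: Gamma(2 + 213, 1 + 32.5) = Gamma(215, 67/2).
Total count: 3 + 3 + 2 + 6 + 6 + 2 = 22.
Total exposure: 6 kilobases.
After the second batch: Gamma(215 + 22, 67/2 + 6) = Gamma(237, 79/2).
Predictive mean over a 3-kilobase window = T·E[λ|data] = 3·237/(79/2) = 18.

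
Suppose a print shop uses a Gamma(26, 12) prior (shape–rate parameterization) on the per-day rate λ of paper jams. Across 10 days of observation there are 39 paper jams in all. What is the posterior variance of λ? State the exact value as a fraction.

Total count 39 over total exposure 10 days.
The Gamma prior is conjugate for the Poisson rate, so λ | data ~ Gamma(26+39, 12+10) = Gamma(65, 22).
Posterior variance = α'/β'² = 65/484.

65/484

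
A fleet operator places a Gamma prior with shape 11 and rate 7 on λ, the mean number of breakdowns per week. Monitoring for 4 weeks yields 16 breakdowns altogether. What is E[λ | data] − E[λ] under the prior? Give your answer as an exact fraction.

Total count 16 over total exposure 4 weeks.
The Gamma prior is conjugate for the Poisson rate, so λ | data ~ Gamma(11+16, 7+4) = Gamma(27, 11).
Posterior mean = 27/11 = 27/11; prior mean = 11/7 = 11/7. Difference = 27/11 − 11/7 = 68/77.

68/77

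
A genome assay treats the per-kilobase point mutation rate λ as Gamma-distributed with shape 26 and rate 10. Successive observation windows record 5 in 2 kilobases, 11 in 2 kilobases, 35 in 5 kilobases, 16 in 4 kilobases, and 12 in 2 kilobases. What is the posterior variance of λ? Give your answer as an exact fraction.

Total count: 5 + 11 + 35 + 16 + 12 = 79.
Total exposure: 2 + 2 + 5 + 4 + 2 = 15 kilobases.
Conjugate update: add total count to the shape and total exposure to the rate, giving Gamma(105, 25).
Posterior variance = α'/β'² = 105/625 = 21/125.

21/125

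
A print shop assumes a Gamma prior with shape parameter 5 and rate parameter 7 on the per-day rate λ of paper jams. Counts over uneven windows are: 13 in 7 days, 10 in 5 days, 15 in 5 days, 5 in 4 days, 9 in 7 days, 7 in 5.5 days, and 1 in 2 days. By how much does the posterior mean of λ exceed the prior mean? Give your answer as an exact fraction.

Total count: 13 + 10 + 15 + 5 + 9 + 7 + 1 = 60.
Total exposure: 7 + 5 + 5 + 4 + 7 + 5.5 + 2 = 35.5 days.
The Gamma prior is conjugate for the Poisson rate, so λ | data ~ Gamma(5+60, 7+35.5) = Gamma(65, 85/2).
Posterior mean = 65/(85/2) = 26/17; prior mean = 5/7 = 5/7. Difference = 26/17 − 5/7 = 97/119.

97/119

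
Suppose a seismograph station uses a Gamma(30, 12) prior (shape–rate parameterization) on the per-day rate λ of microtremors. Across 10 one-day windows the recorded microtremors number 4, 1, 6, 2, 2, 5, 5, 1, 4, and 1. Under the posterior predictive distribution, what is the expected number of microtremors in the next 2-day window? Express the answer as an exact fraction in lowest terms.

61/11

Total count: 4 + 1 + 6 + 2 + 2 + 5 + 5 + 1 + 4 + 1 = 31.
Total exposure: 10 days.
Conjugate update: add total count to the shape and total exposure to the rate, giving Gamma(61, 22).
Predictive mean over a 2-day window = T·E[λ|data] = 2·61/22 = 61/11.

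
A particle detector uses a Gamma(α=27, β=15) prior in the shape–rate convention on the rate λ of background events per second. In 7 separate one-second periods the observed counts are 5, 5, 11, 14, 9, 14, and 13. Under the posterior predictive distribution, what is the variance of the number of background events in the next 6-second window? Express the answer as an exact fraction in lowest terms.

4116/121

Total count: 5 + 5 + 11 + 14 + 9 + 14 + 13 = 71.
Total exposure: 7 seconds.
Conjugate update: add total count to the shape and total exposure to the rate, giving Gamma(98, 22).
The posterior predictive for a window of length T is Negative Binomial with variance T·α'·(β'+T)/β'² = 6·98·28/484 = 4116/121.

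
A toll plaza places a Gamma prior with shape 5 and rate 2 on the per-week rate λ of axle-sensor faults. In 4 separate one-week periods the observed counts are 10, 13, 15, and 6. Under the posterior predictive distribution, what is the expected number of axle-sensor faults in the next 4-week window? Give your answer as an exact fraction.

98/3

Total count: 10 + 13 + 15 + 6 = 44.
Total exposure: 4 weeks.
Gamma(α, β) with Poisson data over total exposure Σt gives posterior Gamma(α+Σx, β+Σt) = Gamma(49, 6).
Predictive mean over a 4-week window = T·E[λ|data] = 4·49/6 = 98/3.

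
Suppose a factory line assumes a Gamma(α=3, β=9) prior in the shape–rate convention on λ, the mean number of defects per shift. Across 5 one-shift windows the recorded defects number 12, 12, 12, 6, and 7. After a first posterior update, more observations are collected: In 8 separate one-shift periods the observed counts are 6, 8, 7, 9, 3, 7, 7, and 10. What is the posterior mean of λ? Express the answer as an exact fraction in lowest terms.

Total count: 12 + 12 + 12 + 6 + 7 = 49.
Total exposure: 5 shifts.
After the first batch: Gamma(3 + 49, 9 + 5) = Gamma(52, 14).
Total count: 6 + 8 + 7 + 9 + 3 + 7 + 7 + 10 = 57.
Total exposure: 8 shifts.
After the second batch: Gamma(52 + 57, 14 + 8) = Gamma(109, 22).
Posterior mean = α'/β' = 109/22.

109/22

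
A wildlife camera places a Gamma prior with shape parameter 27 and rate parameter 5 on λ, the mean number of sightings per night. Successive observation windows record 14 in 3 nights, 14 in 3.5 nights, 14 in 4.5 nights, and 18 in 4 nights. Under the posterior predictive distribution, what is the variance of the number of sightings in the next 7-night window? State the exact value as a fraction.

16443/400

Total count: 14 + 14 + 14 + 18 = 60.
Total exposure: 3 + 3.5 + 4.5 + 4 = 15 nights.
Posterior: α' = 27 + 60 = 87, β' = 5 + 15 = 20.
The posterior predictive for a window of length T is Negative Binomial with variance T·α'·(β'+T)/β'² = 7·87·27/400 = 16443/400.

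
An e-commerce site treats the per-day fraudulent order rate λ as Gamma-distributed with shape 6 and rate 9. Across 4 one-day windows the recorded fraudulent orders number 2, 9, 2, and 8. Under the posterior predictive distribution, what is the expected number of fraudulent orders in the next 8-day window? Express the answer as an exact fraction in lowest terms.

Total count: 2 + 9 + 2 + 8 = 21.
Total exposure: 4 days.
By Gamma–Poisson conjugacy, the posterior is Gamma(α + Σx, β + Σt) = Gamma(6 + 21, 9 + 4) = Gamma(27, 13).
Predictive mean over an 8-day window = T·E[λ|data] = 8·27/13 = 216/13.

216/13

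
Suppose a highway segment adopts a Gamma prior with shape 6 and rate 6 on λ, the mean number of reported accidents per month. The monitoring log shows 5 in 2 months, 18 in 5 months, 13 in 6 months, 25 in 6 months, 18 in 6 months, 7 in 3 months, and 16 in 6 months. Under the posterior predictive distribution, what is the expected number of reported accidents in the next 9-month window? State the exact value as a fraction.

Total count: 5 + 18 + 13 + 25 + 18 + 7 + 16 = 102.
Total exposure: 2 + 5 + 6 + 6 + 6 + 3 + 6 = 34 months.
By Gamma–Poisson conjugacy, the posterior is Gamma(α + Σx, β + Σt) = Gamma(6 + 102, 6 + 34) = Gamma(108, 40).
Predictive mean over a 9-month window = T·E[λ|data] = 9·108/40 = 243/10.

243/10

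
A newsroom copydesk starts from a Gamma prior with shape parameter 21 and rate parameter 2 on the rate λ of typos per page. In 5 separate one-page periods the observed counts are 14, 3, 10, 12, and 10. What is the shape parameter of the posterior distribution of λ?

70

Total count: 14 + 3 + 10 + 12 + 10 = 49.
Total exposure: 5 pages.
By Gamma–Poisson conjugacy, the posterior is Gamma(α + Σx, β + Σt) = Gamma(21 + 49, 2 + 5) = Gamma(70, 7).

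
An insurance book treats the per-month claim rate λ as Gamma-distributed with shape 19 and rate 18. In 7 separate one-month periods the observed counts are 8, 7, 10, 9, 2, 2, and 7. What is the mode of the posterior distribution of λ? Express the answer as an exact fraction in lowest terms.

Total count: 8 + 7 + 10 + 9 + 2 + 2 + 7 = 45.
Total exposure: 7 months.
The Gamma prior is conjugate for the Poisson rate, so λ | data ~ Gamma(19+45, 18+7) = Gamma(64, 25).
Posterior mode = (α'−1)/β' = 63/25.

63/25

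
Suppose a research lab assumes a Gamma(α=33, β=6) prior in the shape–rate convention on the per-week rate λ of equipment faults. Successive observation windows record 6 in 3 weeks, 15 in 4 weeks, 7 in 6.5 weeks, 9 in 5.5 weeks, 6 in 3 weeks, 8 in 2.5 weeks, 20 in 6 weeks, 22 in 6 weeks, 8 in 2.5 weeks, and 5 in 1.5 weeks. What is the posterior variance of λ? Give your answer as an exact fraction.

Total count: 6 + 15 + 7 + 9 + 6 + 8 + 20 + 22 + 8 + 5 = 106.
Total exposure: 3 + 4 + 6.5 + 5.5 + 3 + 2.5 + 6 + 6 + 2.5 + 1.5 = 40.5 weeks.
Gamma(α, β) with Poisson data over total exposure Σt gives posterior Gamma(α+Σx, β+Σt) = Gamma(139, 93/2).
Posterior variance = α'/β'² = 139/(8649/4) = 556/8649.

556/8649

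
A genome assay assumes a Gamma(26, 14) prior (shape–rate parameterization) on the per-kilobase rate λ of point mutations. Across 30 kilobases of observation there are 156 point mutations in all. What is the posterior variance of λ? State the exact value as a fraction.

91/968

Total count 156 over total exposure 30 kilobases.
Gamma(α, β) with Poisson data over total exposure Σt gives posterior Gamma(α+Σx, β+Σt) = Gamma(182, 44).
Posterior variance = α'/β'² = 182/1936 = 91/968.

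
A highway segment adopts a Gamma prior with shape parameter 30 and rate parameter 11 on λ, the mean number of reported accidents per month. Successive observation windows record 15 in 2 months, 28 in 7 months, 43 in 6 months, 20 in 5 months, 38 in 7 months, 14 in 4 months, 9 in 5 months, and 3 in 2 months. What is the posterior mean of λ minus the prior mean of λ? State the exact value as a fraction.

Total count: 15 + 28 + 43 + 20 + 38 + 14 + 9 + 3 = 170.
Total exposure: 2 + 7 + 6 + 5 + 7 + 4 + 5 + 2 = 38 months.
The Gamma prior is conjugate for the Poisson rate, so λ | data ~ Gamma(30+170, 11+38) = Gamma(200, 49).
Posterior mean = 200/49 = 200/49; prior mean = 30/11 = 30/11. Difference = 200/49 − 30/11 = 730/539.

730/539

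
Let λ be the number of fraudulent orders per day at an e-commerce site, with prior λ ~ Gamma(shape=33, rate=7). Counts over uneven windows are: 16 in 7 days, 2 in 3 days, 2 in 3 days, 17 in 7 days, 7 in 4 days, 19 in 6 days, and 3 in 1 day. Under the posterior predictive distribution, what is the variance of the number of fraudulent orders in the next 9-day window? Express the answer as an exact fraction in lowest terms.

Total count: 16 + 2 + 2 + 17 + 7 + 19 + 3 = 66.
Total exposure: 7 + 3 + 3 + 7 + 4 + 6 + 1 = 31 days.
Gamma(α, β) with Poisson data over total exposure Σt gives posterior Gamma(α+Σx, β+Σt) = Gamma(99, 38).
The posterior predictive for a window of length T is Negative Binomial with variance T·α'·(β'+T)/β'² = 9·99·47/1444 = 41877/1444.

41877/1444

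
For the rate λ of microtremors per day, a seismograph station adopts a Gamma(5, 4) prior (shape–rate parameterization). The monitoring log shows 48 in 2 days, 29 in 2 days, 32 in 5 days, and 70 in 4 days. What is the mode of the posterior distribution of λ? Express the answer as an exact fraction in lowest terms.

183/17

Total count: 48 + 29 + 32 + 70 = 179.
Total exposure: 2 + 2 + 5 + 4 = 13 days.
The Gamma prior is conjugate for the Poisson rate, so λ | data ~ Gamma(5+179, 4+13) = Gamma(184, 17).
Posterior mode = (α'−1)/β' = 183/17.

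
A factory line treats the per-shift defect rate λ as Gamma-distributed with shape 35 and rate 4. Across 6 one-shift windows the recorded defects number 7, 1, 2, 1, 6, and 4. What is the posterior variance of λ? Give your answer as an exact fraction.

Total count: 7 + 1 + 2 + 1 + 6 + 4 = 21.
Total exposure: 6 shifts.
The Gamma prior is conjugate for the Poisson rate, so λ | data ~ Gamma(35+21, 4+6) = Gamma(56, 10).
Posterior variance = α'/β'² = 56/100 = 14/25.

14/25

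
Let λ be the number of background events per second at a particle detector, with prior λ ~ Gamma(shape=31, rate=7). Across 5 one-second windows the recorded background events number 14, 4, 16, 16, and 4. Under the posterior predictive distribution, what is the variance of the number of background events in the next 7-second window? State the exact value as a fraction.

Total count: 14 + 4 + 16 + 16 + 4 = 54.
Total exposure: 5 seconds.
Gamma(α, β) with Poisson data over total exposure Σt gives posterior Gamma(α+Σx, β+Σt) = Gamma(85, 12).
The posterior predictive for a window of length T is Negative Binomial with variance T·α'·(β'+T)/β'² = 7·85·19/144 = 11305/144.

11305/144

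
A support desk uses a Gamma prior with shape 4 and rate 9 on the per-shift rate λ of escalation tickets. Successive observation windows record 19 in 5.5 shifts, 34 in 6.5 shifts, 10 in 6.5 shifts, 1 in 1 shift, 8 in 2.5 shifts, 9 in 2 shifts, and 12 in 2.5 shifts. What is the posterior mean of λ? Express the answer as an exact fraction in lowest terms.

194/71

Total count: 19 + 34 + 10 + 1 + 8 + 9 + 12 = 93.
Total exposure: 5.5 + 6.5 + 6.5 + 1 + 2.5 + 2 + 2.5 = 26.5 shifts.
Gamma(α, β) with Poisson data over total exposure Σt gives posterior Gamma(α+Σx, β+Σt) = Gamma(97, 71/2).
Posterior mean = α'/β' = 97/(71/2) = 194/71.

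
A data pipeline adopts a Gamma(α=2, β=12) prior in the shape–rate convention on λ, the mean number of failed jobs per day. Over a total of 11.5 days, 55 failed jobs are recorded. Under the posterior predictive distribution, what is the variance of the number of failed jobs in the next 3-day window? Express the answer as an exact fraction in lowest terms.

Total count 55 over total exposure 11.5 days.
Gamma(α, β) with Poisson data over total exposure Σt gives posterior Gamma(α+Σx, β+Σt) = Gamma(57, 47/2).
The posterior predictive for a window of length T is Negative Binomial with variance T·α'·(β'+T)/β'² = 3·57·(53/2)/(2209/4) = 18126/2209.

18126/2209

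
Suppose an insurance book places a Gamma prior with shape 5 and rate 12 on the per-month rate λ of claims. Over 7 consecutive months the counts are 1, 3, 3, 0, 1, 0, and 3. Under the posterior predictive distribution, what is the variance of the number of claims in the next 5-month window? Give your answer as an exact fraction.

Total count: 1 + 3 + 3 + 0 + 1 + 0 + 3 = 11.
Total exposure: 7 months.
Gamma(α, β) with Poisson data over total exposure Σt gives posterior Gamma(α+Σx, β+Σt) = Gamma(16, 19).
The posterior predictive for a window of length T is Negative Binomial with variance T·α'·(β'+T)/β'² = 5·16·24/361 = 1920/361.

1920/361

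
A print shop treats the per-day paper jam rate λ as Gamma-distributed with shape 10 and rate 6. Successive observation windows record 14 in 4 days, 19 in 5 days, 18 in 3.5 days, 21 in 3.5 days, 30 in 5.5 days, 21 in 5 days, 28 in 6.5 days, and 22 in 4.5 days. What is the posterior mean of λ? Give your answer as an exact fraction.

Total count: 14 + 19 + 18 + 21 + 30 + 21 + 28 + 22 = 173.
Total exposure: 4 + 5 + 3.5 + 3.5 + 5.5 + 5 + 6.5 + 4.5 = 37.5 days.
Posterior: α' = 10 + 173 = 183, β' = 6 + 37.5 = 87/2.
Posterior mean = α'/β' = 183/(87/2) = 122/29.

122/29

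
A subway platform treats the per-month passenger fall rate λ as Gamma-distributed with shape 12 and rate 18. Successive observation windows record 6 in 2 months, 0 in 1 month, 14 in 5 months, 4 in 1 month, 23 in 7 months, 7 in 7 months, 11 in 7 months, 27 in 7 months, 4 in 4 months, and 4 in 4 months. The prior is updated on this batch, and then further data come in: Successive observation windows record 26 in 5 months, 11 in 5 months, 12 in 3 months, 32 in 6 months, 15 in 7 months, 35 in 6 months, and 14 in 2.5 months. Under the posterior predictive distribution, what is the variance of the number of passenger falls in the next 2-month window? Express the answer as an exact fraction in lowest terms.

Total count: 6 + 0 + 14 + 4 + 23 + 7 + 11 + 27 + 4 + 4 = 100.
Total exposure: 2 + 1 + 5 + 1 + 7 + 7 + 7 + 7 + 4 + 4 = 45 months.
After the first batch: Gamma(12 + 100, 18 + 45) = Gamma(112, 63).
Total count: 26 + 11 + 12 + 32 + 15 + 35 + 14 = 145.
Total exposure: 5 + 5 + 3 + 6 + 7 + 6 + 2.5 = 34.5 months.
After the second batch: Gamma(112 + 145, 63 + 34.5) = Gamma(257, 195/2).
The posterior predictive for a window of length T is Negative Binomial with variance T·α'·(β'+T)/β'² = 2·257·(199/2)/(38025/4) = 204572/38025.

204572/38025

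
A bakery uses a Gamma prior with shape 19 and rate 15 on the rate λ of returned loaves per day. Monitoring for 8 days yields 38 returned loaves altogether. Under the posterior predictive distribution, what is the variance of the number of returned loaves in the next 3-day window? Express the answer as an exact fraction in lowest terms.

Total count 38 over total exposure 8 days.
Conjugate update: add total count to the shape and total exposure to the rate, giving Gamma(57, 23).
The posterior predictive for a window of length T is Negative Binomial with variance T·α'·(β'+T)/β'² = 3·57·26/529 = 4446/529.

4446/529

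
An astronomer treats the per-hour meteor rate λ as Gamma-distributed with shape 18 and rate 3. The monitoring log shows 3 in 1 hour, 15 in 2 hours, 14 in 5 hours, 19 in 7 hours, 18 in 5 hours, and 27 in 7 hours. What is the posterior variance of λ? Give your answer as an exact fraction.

Total count: 3 + 15 + 14 + 19 + 18 + 27 = 96.
Total exposure: 1 + 2 + 5 + 7 + 5 + 7 = 27 hours.
Gamma(α, β) with Poisson data over total exposure Σt gives posterior Gamma(α+Σx, β+Σt) = Gamma(114, 30).
Posterior variance = α'/β'² = 114/900 = 19/150.

19/150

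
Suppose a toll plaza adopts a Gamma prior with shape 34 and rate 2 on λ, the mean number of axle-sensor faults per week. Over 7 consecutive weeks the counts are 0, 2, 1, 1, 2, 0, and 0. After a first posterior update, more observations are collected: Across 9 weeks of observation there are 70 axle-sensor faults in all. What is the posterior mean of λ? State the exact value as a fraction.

Total count: 0 + 2 + 1 + 1 + 2 + 0 + 0 = 6.
Total exposure: 7 weeks.
After the first batch: Gamma(34 + 6, 2 + 7) = Gamma(40, 9).
Total count 70 over total exposure 9 weeks.
After the second batch: Gamma(40 + 70, 9 + 9) = Gamma(110, 18).
Posterior mean = α'/β' = 110/18 = 55/9.

55/9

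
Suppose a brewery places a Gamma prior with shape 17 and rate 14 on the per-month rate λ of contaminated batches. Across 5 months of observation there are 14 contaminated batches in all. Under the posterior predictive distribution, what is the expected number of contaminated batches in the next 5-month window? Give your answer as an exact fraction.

Total count 14 over total exposure 5 months.
The Gamma prior is conjugate for the Poisson rate, so λ | data ~ Gamma(17+14, 14+5) = Gamma(31, 19).
Predictive mean over a 5-month window = T·E[λ|data] = 5·31/19 = 155/19.

155/19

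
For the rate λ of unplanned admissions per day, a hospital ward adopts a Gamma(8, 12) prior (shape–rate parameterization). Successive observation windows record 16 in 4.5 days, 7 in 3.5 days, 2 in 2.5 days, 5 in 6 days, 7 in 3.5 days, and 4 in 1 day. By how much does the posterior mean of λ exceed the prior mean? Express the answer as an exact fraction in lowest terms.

9/11

Total count: 16 + 7 + 2 + 5 + 7 + 4 = 41.
Total exposure: 4.5 + 3.5 + 2.5 + 6 + 3.5 + 1 = 21 days.
Posterior: α' = 8 + 41 = 49, β' = 12 + 21 = 33.
Posterior mean = 49/33 = 49/33; prior mean = 8/12 = 2/3. Difference = 49/33 − 2/3 = 9/11.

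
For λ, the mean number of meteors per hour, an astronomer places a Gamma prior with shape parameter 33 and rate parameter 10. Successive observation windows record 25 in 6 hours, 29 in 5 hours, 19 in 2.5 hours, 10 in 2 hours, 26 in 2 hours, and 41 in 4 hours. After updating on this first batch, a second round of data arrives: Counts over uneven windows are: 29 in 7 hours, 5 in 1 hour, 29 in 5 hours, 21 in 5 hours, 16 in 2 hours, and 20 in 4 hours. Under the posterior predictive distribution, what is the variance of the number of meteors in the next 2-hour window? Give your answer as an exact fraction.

46460/4107

Total count: 25 + 29 + 19 + 10 + 26 + 41 = 150.
Total exposure: 6 + 5 + 2.5 + 2 + 2 + 4 = 21.5 hours.
After the first batch: Gamma(33 + 150, 10 + 21.5) = Gamma(183, 63/2).
Total count: 29 + 5 + 29 + 21 + 16 + 20 = 120.
Total exposure: 7 + 1 + 5 + 5 + 2 + 4 = 24 hours.
After the second batch: Gamma(183 + 120, 63/2 + 24) = Gamma(303, 111/2).
The posterior predictive for a window of length T is Negative Binomial with variance T·α'·(β'+T)/β'² = 2·303·(115/2)/(12321/4) = 46460/4107.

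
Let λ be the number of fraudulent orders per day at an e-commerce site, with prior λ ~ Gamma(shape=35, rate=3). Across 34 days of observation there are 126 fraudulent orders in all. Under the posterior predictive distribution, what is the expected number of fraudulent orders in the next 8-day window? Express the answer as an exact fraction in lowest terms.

Total count 126 over total exposure 34 days.
Posterior: α' = 35 + 126 = 161, β' = 3 + 34 = 37.
Predictive mean over an 8-day window = T·E[λ|data] = 8·161/37 = 1288/37.

1288/37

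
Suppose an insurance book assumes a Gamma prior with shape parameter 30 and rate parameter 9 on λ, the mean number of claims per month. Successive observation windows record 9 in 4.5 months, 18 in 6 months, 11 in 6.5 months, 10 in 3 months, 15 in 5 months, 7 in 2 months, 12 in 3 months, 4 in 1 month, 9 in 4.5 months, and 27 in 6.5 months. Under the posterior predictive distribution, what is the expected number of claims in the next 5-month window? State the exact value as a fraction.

Total count: 9 + 18 + 11 + 10 + 15 + 7 + 12 + 4 + 9 + 27 = 122.
Total exposure: 4.5 + 6 + 6.5 + 3 + 5 + 2 + 3 + 1 + 4.5 + 6.5 = 42 months.
The Gamma prior is conjugate for the Poisson rate, so λ | data ~ Gamma(30+122, 9+42) = Gamma(152, 51).
Predictive mean over a 5-month window = T·E[λ|data] = 5·152/51 = 760/51.

760/51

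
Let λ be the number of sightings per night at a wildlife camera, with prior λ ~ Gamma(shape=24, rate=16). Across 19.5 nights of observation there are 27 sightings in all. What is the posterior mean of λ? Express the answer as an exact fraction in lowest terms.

Total count 27 over total exposure 19.5 nights.
Posterior: α' = 24 + 27 = 51, β' = 16 + 19.5 = 71/2.
Posterior mean = α'/β' = 51/(71/2) = 102/71.

102/71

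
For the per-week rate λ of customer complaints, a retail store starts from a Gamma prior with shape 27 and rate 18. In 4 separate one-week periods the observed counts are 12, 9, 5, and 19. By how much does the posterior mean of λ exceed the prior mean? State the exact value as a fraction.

39/22

Total count: 12 + 9 + 5 + 19 = 45.
Total exposure: 4 weeks.
By Gamma–Poisson conjugacy, the posterior is Gamma(α + Σx, β + Σt) = Gamma(27 + 45, 18 + 4) = Gamma(72, 22).
Posterior mean = 72/22 = 36/11; prior mean = 27/18 = 3/2. Difference = 36/11 − 3/2 = 39/22.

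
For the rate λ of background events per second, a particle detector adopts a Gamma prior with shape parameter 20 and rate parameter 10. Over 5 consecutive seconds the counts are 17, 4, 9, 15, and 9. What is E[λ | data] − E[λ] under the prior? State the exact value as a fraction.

44/15

Total count: 17 + 4 + 9 + 15 + 9 = 54.
Total exposure: 5 seconds.
The Gamma prior is conjugate for the Poisson rate, so λ | data ~ Gamma(20+54, 10+5) = Gamma(74, 15).
Posterior mean = 74/15 = 74/15; prior mean = 20/10 = 2. Difference = 74/15 − 2 = 44/15.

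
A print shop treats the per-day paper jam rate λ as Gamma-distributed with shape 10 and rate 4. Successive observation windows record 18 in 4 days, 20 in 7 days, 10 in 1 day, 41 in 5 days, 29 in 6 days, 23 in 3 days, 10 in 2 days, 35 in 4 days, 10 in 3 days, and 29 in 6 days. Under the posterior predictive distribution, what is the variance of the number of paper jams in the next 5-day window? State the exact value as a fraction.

2350/81

Total count: 18 + 20 + 10 + 41 + 29 + 23 + 10 + 35 + 10 + 29 = 225.
Total exposure: 4 + 7 + 1 + 5 + 6 + 3 + 2 + 4 + 3 + 6 = 41 days.
Conjugate update: add total count to the shape and total exposure to the rate, giving Gamma(235, 45).
The posterior predictive for a window of length T is Negative Binomial with variance T·α'·(β'+T)/β'² = 5·235·50/2025 = 2350/81.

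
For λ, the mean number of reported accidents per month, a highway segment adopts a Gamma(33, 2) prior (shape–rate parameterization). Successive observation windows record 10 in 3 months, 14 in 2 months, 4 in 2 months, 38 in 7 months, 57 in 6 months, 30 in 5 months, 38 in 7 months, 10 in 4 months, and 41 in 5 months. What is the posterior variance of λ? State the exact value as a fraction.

Total count: 10 + 14 + 4 + 38 + 57 + 30 + 38 + 10 + 41 = 242.
Total exposure: 3 + 2 + 2 + 7 + 6 + 5 + 7 + 4 + 5 = 41 months.
Gamma(α, β) with Poisson data over total exposure Σt gives posterior Gamma(α+Σx, β+Σt) = Gamma(275, 43).
Posterior variance = α'/β'² = 275/1849.

275/1849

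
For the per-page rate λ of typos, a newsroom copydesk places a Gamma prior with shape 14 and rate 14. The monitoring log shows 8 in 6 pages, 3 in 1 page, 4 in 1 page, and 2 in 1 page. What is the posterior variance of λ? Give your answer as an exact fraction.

31/529

Total count: 8 + 3 + 4 + 2 = 17.
Total exposure: 6 + 1 + 1 + 1 = 9 pages.
The Gamma prior is conjugate for the Poisson rate, so λ | data ~ Gamma(14+17, 14+9) = Gamma(31, 23).
Posterior variance = α'/β'² = 31/529.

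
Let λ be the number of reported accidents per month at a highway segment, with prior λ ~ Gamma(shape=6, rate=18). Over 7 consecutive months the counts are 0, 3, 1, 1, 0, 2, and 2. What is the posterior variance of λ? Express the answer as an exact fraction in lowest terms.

3/125

Total count: 0 + 3 + 1 + 1 + 0 + 2 + 2 = 9.
Total exposure: 7 months.
By Gamma–Poisson conjugacy, the posterior is Gamma(α + Σx, β + Σt) = Gamma(6 + 9, 18 + 7) = Gamma(15, 25).
Posterior variance = α'/β'² = 15/625 = 3/125.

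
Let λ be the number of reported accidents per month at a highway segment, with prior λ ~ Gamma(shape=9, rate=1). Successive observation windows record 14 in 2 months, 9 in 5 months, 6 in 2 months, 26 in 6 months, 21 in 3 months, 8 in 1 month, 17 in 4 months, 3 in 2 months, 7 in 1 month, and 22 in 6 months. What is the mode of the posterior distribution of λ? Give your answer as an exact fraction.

47/11

Total count: 14 + 9 + 6 + 26 + 21 + 8 + 17 + 3 + 7 + 22 = 133.
Total exposure: 2 + 5 + 2 + 6 + 3 + 1 + 4 + 2 + 1 + 6 = 32 months.
By Gamma–Poisson conjugacy, the posterior is Gamma(α + Σx, β + Σt) = Gamma(9 + 133, 1 + 32) = Gamma(142, 33).
Posterior mode = (α'−1)/β' = 141/33 = 47/11.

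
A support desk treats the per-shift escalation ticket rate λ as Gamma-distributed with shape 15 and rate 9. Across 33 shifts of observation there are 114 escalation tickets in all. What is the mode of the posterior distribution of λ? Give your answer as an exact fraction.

Total count 114 over total exposure 33 shifts.
Gamma(α, β) with Poisson data over total exposure Σt gives posterior Gamma(α+Σx, β+Σt) = Gamma(129, 42).
Posterior mode = (α'−1)/β' = 128/42 = 64/21.

64/21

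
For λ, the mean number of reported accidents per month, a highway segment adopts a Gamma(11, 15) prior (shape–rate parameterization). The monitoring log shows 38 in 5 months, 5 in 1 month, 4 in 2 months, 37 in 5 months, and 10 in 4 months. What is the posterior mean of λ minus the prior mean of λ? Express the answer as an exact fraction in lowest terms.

Total count: 38 + 5 + 4 + 37 + 10 = 94.
Total exposure: 5 + 1 + 2 + 5 + 4 = 17 months.
Posterior: α' = 11 + 94 = 105, β' = 15 + 17 = 32.
Posterior mean = 105/32 = 105/32; prior mean = 11/15 = 11/15. Difference = 105/32 − 11/15 = 1223/480.

1223/480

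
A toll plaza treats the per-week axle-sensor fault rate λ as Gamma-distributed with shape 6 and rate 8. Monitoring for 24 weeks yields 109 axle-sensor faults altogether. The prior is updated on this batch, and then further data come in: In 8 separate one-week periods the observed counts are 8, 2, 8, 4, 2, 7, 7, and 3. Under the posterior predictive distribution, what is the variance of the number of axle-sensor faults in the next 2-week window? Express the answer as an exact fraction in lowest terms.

Total count 109 over total exposure 24 weeks.
After the first batch: Gamma(6 + 109, 8 + 24) = Gamma(115, 32).
Total count: 8 + 2 + 8 + 4 + 2 + 7 + 7 + 3 = 41.
Total exposure: 8 weeks.
After the second batch: Gamma(115 + 41, 32 + 8) = Gamma(156, 40).
The posterior predictive for a window of length T is Negative Binomial with variance T·α'·(β'+T)/β'² = 2·156·42/1600 = 819/100.

819/100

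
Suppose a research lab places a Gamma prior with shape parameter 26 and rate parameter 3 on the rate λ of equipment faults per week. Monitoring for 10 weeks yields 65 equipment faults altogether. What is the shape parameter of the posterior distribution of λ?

91

Total count 65 over total exposure 10 weeks.
By Gamma–Poisson conjugacy, the posterior is Gamma(α + Σx, β + Σt) = Gamma(26 + 65, 3 + 10) = Gamma(91, 13).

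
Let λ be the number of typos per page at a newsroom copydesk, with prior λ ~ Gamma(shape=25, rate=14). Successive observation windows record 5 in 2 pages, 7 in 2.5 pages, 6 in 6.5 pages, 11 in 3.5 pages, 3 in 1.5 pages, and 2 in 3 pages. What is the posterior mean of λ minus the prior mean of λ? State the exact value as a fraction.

1/462

Total count: 5 + 7 + 6 + 11 + 3 + 2 = 34.
Total exposure: 2 + 2.5 + 6.5 + 3.5 + 1.5 + 3 = 19 pages.
Gamma(α, β) with Poisson data over total exposure Σt gives posterior Gamma(α+Σx, β+Σt) = Gamma(59, 33).
Posterior mean = 59/33 = 59/33; prior mean = 25/14 = 25/14. Difference = 59/33 − 25/14 = 1/462.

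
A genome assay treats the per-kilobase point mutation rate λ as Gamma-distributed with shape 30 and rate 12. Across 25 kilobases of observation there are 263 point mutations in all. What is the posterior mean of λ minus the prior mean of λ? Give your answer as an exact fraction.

401/74

Total count 263 over total exposure 25 kilobases.
Posterior: α' = 30 + 263 = 293, β' = 12 + 25 = 37.
Posterior mean = 293/37 = 293/37; prior mean = 30/12 = 5/2. Difference = 293/37 − 5/2 = 401/74.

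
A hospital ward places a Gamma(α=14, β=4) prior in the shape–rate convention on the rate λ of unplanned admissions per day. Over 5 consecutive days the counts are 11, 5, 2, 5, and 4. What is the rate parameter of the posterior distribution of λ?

9

Total count: 11 + 5 + 2 + 5 + 4 = 27.
Total exposure: 5 days.
Conjugate update: add total count to the shape and total exposure to the rate, giving Gamma(41, 9).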